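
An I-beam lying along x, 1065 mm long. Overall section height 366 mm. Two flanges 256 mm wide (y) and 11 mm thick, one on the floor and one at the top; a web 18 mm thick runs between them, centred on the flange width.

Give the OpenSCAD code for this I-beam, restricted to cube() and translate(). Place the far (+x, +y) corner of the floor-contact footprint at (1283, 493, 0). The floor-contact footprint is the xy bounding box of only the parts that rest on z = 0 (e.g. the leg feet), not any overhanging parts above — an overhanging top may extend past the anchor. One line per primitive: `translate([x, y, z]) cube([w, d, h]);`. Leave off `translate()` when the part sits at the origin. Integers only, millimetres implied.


translate([218, 237, 0]) cube([1065, 256, 11]);
translate([218, 356, 11]) cube([1065, 18, 344]);
translate([218, 237, 355]) cube([1065, 256, 11]);


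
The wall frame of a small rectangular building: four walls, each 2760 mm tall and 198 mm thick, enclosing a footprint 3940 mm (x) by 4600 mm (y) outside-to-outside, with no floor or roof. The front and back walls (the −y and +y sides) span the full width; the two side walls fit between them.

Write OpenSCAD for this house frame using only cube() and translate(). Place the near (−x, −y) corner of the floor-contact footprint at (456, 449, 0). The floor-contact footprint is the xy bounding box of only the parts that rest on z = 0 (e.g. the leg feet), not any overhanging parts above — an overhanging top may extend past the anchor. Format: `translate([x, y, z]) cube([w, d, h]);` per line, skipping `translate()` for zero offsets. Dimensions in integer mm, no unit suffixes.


translate([456, 449, 0]) cube([3940, 198, 2760]);
translate([456, 4851, 0]) cube([3940, 198, 2760]);
translate([456, 647, 0]) cube([198, 4204, 2760]);
translate([4198, 647, 0]) cube([198, 4204, 2760]);


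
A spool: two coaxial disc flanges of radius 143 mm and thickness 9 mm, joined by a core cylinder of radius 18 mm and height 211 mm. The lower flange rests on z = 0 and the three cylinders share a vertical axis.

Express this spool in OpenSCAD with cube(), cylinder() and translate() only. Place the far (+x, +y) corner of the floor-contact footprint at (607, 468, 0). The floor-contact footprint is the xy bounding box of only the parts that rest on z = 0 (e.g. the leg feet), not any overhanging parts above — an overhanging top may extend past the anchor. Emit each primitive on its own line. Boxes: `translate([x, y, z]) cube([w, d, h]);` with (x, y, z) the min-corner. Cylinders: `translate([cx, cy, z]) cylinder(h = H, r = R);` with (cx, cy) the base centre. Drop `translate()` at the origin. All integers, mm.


translate([464, 325, 0]) cylinder(h = 9, r = 143);
translate([464, 325, 9]) cylinder(h = 211, r = 18);
translate([464, 325, 220]) cylinder(h = 9, r = 143);


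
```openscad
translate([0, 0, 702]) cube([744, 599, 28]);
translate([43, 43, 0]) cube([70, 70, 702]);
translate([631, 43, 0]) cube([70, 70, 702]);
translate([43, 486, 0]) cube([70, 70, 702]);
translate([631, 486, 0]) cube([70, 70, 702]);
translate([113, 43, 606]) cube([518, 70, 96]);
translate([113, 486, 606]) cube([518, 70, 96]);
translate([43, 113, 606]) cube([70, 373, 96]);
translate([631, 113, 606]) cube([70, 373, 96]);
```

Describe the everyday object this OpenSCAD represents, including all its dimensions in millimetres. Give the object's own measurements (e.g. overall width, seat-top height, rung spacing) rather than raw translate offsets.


A rectangular dining table. The top is 744×599×28 mm with its upper surface at z = 730 mm. It stands on four 70×70 mm square legs, each inset 43 mm from the nearest pair of top edges, running from the floor to the underside of the top. Four apron rails, 70 mm thick and 96 mm tall, run between adjacent legs with their top edges flush with the underside of the top and their outer faces flush with the legs' outer faces.


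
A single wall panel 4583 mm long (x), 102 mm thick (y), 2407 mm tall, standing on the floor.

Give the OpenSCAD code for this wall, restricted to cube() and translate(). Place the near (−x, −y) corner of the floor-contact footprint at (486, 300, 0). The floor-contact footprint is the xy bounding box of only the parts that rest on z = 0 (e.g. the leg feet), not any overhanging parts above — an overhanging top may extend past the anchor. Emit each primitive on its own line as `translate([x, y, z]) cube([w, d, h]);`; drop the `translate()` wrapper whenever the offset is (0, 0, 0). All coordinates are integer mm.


translate([486, 300, 0]) cube([4583, 102, 2407]);


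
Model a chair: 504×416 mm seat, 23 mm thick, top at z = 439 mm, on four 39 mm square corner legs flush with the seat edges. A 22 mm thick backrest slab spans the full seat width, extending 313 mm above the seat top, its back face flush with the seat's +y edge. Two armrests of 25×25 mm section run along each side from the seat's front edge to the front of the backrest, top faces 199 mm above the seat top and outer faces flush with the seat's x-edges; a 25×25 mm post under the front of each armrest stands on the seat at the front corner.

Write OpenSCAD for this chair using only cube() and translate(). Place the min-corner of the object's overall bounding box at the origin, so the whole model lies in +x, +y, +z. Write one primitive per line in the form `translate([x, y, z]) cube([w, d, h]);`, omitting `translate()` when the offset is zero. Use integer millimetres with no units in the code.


// leg_h = 439 - 23 = 416
// arm post h = 199 - 25 = 174
translate([0, 0, 416]) cube([504, 416, 23]);
cube([39, 39, 416]);
translate([465, 0, 0]) cube([39, 39, 416]);
translate([0, 377, 0]) cube([39, 39, 416]);
translate([465, 377, 0]) cube([39, 39, 416]);
translate([0, 394, 439]) cube([504, 22, 313]);
translate([0, 0, 613]) cube([25, 394, 25]);
translate([479, 0, 613]) cube([25, 394, 25]);
translate([0, 0, 439]) cube([25, 25, 174]);
translate([479, 0, 439]) cube([25, 25, 174]);


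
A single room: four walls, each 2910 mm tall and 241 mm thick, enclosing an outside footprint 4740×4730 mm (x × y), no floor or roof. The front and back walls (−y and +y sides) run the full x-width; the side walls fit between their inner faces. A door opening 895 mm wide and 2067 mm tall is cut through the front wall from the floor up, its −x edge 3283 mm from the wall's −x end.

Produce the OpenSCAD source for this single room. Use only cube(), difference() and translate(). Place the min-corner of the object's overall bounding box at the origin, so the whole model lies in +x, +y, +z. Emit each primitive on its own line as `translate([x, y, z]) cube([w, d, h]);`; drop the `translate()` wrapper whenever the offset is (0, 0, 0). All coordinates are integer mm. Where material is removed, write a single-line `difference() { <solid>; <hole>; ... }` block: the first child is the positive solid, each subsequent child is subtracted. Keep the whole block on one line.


difference() { cube([4740, 241, 2910]); translate([3283, 0, 0]) cube([895, 241, 2067]); }
translate([0, 4489, 0]) cube([4740, 241, 2910]);
translate([0, 241, 0]) cube([241, 4248, 2910]);
translate([4499, 241, 0]) cube([241, 4248, 2910]);


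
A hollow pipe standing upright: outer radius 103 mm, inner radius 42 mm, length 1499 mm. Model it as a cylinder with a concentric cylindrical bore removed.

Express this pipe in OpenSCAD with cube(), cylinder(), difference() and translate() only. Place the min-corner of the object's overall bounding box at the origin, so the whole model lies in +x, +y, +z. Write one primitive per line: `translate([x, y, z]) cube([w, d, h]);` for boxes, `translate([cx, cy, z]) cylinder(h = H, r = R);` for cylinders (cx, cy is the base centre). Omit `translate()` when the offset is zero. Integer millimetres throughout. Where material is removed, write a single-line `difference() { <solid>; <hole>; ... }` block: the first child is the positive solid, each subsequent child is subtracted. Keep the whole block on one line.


difference() { translate([103, 103, 0]) cylinder(h = 1499, r = 103); translate([103, 103, 0]) cylinder(h = 1499, r = 42); }


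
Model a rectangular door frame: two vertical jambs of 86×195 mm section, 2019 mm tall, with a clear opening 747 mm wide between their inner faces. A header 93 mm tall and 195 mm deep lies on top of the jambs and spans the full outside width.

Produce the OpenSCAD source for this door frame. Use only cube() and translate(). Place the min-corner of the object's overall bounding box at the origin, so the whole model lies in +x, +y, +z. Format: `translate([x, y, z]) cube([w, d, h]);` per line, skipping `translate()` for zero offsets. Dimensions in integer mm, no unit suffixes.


cube([86, 195, 2019]);
translate([833, 0, 0]) cube([86, 195, 2019]);
translate([0, 0, 2019]) cube([919, 195, 93]);


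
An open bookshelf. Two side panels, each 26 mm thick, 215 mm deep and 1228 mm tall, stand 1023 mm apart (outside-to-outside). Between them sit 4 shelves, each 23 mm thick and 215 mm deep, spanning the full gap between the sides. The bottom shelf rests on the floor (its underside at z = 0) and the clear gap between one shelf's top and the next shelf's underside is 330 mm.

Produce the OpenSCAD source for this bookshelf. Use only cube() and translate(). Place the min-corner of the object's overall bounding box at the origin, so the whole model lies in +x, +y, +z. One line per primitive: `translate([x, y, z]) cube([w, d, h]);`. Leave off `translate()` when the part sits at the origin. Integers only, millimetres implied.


cube([26, 215, 1228]);
translate([997, 0, 0]) cube([26, 215, 1228]);
translate([26, 0, 0]) cube([971, 215, 23]);
translate([26, 0, 353]) cube([971, 215, 23]);
translate([26, 0, 706]) cube([971, 215, 23]);
translate([26, 0, 1059]) cube([971, 215, 23]);


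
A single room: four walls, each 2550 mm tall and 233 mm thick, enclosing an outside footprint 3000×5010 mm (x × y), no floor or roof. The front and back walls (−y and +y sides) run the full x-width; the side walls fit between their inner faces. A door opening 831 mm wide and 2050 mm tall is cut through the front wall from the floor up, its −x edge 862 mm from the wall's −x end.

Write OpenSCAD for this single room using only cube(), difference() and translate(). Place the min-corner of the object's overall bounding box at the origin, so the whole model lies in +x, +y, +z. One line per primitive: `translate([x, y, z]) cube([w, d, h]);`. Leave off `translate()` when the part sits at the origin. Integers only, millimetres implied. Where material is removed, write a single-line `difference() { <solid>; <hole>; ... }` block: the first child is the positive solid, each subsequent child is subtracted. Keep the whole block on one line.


difference() { cube([3000, 233, 2550]); translate([862, 0, 0]) cube([831, 233, 2050]); }
translate([0, 4777, 0]) cube([3000, 233, 2550]);
translate([0, 233, 0]) cube([233, 4544, 2550]);
translate([2767, 233, 0]) cube([233, 4544, 2550]);


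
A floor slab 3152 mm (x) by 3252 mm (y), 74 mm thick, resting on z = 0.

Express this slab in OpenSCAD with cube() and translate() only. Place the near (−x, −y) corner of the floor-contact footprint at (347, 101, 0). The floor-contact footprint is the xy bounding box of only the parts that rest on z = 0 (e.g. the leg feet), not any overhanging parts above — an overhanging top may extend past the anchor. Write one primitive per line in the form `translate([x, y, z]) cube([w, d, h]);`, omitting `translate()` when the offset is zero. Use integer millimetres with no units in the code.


translate([347, 101, 0]) cube([3152, 3252, 74]);


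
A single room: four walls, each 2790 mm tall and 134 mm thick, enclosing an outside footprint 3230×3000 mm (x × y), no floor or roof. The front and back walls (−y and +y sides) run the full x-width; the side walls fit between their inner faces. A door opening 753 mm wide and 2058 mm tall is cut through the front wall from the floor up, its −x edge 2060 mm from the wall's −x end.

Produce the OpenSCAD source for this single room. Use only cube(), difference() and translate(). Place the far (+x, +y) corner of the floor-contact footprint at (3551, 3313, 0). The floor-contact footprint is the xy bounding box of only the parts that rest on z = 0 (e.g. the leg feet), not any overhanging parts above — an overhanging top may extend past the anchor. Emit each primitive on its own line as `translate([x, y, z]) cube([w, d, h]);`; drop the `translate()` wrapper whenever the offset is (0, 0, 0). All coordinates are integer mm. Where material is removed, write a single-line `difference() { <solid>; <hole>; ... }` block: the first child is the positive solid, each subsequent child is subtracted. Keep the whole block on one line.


difference() { translate([321, 313, 0]) cube([3230, 134, 2790]); translate([2381, 313, 0]) cube([753, 134, 2058]); }
translate([321, 3179, 0]) cube([3230, 134, 2790]);
translate([321, 447, 0]) cube([134, 2732, 2790]);
translate([3417, 447, 0]) cube([134, 2732, 2790]);


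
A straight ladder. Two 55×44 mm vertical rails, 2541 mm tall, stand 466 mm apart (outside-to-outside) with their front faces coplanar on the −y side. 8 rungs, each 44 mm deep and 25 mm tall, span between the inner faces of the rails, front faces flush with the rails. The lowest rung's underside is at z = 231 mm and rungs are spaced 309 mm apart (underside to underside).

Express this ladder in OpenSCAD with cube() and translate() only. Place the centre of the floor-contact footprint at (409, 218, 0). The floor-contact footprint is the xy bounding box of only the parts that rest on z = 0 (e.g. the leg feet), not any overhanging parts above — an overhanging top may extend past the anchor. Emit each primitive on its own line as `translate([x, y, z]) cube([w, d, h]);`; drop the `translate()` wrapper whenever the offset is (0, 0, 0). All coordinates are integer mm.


// rung span = 466 - 2*55 = 356
// rung[k] z = 231 + k*309
translate([176, 196, 0]) cube([55, 44, 2541]);
translate([587, 196, 0]) cube([55, 44, 2541]);
translate([231, 196, 231]) cube([356, 44, 25]);
translate([231, 196, 540]) cube([356, 44, 25]);
translate([231, 196, 849]) cube([356, 44, 25]);
translate([231, 196, 1158]) cube([356, 44, 25]);
translate([231, 196, 1467]) cube([356, 44, 25]);
translate([231, 196, 1776]) cube([356, 44, 25]);
translate([231, 196, 2085]) cube([356, 44, 25]);
translate([231, 196, 2394]) cube([356, 44, 25]);


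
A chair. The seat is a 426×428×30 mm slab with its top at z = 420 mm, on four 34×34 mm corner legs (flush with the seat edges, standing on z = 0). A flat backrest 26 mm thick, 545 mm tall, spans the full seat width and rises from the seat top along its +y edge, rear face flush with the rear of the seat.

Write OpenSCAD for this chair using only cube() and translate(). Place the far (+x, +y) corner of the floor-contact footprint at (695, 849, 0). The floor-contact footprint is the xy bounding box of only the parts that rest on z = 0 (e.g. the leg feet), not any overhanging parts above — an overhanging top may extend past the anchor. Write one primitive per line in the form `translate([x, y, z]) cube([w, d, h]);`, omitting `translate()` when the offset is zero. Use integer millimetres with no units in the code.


// leg_h = 420 - 30 = 390
translate([269, 421, 390]) cube([426, 428, 30]);
translate([269, 421, 0]) cube([34, 34, 390]);
translate([661, 421, 0]) cube([34, 34, 390]);
translate([269, 815, 0]) cube([34, 34, 390]);
translate([661, 815, 0]) cube([34, 34, 390]);
translate([269, 823, 420]) cube([426, 26, 545]);


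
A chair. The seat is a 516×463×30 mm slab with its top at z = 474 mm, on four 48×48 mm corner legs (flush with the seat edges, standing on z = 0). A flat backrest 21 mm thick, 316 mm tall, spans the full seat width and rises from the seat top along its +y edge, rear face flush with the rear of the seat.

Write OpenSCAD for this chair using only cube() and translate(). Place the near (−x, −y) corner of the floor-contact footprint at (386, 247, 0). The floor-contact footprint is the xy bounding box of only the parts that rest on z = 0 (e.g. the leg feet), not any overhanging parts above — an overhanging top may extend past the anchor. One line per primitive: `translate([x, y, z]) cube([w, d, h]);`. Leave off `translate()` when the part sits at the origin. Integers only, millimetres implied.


translate([386, 247, 444]) cube([516, 463, 30]);
translate([386, 247, 0]) cube([48, 48, 444]);
translate([854, 247, 0]) cube([48, 48, 444]);
translate([386, 662, 0]) cube([48, 48, 444]);
translate([854, 662, 0]) cube([48, 48, 444]);
translate([386, 689, 474]) cube([516, 21, 316]);


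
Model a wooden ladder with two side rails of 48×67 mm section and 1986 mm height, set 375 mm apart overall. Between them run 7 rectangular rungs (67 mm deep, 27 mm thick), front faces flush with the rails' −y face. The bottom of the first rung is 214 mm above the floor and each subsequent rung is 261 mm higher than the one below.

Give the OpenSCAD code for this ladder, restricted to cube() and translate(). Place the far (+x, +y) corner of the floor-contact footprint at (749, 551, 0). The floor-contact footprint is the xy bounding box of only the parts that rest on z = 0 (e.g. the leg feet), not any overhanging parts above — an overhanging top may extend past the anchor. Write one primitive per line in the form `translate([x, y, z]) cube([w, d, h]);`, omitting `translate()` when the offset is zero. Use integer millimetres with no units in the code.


translate([374, 484, 0]) cube([48, 67, 1986]);
translate([701, 484, 0]) cube([48, 67, 1986]);
translate([422, 484, 214]) cube([279, 67, 27]);
translate([422, 484, 475]) cube([279, 67, 27]);
translate([422, 484, 736]) cube([279, 67, 27]);
translate([422, 484, 997]) cube([279, 67, 27]);
translate([422, 484, 1258]) cube([279, 67, 27]);
translate([422, 484, 1519]) cube([279, 67, 27]);
translate([422, 484, 1780]) cube([279, 67, 27]);


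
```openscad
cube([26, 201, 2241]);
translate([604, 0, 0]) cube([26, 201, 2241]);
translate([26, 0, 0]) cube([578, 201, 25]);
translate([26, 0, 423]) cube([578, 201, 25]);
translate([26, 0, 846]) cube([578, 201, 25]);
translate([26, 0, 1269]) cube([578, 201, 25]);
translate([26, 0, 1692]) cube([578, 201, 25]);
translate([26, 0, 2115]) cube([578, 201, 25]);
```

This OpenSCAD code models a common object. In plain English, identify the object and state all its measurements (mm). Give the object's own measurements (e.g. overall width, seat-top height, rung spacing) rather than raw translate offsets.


An open bookshelf. Two side panels, each 26 mm thick, 201 mm deep and 2241 mm tall, stand 630 mm apart (outside-to-outside). Between them sit 6 shelves, each 25 mm thick and 201 mm deep, spanning the full gap between the sides. The bottom shelf rests on the floor (its underside at z = 0) and the clear gap between one shelf's top and the next shelf's underside is 398 mm.


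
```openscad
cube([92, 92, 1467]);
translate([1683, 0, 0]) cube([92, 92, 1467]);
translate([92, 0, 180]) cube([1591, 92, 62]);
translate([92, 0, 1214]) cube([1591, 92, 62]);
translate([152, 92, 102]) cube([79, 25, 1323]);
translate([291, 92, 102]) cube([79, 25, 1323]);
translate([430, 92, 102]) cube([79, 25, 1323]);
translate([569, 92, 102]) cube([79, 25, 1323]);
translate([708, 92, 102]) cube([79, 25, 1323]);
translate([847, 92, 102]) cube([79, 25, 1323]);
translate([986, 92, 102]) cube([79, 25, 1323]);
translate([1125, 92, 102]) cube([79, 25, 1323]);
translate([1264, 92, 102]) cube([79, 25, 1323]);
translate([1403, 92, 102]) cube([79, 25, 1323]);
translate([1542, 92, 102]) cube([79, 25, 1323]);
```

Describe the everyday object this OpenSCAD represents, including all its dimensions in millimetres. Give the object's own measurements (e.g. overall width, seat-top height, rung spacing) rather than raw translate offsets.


A fence section. Two 92×92 mm posts, 1467 mm tall, stand on the floor with a clear span of 1591 mm between their inner faces. Two horizontal rails of 92×62 mm section span the gap between the posts with their undersides at z = 180 mm and z = 1214 mm, flush with the posts' −y face. 11 pickets, each 79 mm wide, 25 mm thick and 1323 mm tall, are fixed to the +y face of the rails with their bottoms at z = 102 mm, spaced across the span with a 60 mm gap after the −x post and between neighbouring pickets, with 62 mm left before the +x post.


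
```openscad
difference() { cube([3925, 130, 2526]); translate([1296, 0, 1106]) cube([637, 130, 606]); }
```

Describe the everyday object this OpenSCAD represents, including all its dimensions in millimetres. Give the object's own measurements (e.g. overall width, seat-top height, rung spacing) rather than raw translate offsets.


A wall 3925 mm long (x), 130 mm thick (y), 2526 mm tall, with a rectangular window opening cut through it. The opening is 637 mm wide and 606 mm tall; its sill is at z = 1106 mm and its near (−x) edge is 1296 mm from the wall's −x end. The opening passes through the full wall thickness.


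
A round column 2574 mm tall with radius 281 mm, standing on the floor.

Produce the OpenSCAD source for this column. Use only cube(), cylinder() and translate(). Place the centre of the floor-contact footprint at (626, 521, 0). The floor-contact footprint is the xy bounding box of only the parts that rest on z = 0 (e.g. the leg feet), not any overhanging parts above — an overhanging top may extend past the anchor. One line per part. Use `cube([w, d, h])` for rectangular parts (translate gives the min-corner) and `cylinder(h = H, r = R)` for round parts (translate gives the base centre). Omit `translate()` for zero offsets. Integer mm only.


translate([626, 521, 0]) cylinder(h = 2574, r = 281);


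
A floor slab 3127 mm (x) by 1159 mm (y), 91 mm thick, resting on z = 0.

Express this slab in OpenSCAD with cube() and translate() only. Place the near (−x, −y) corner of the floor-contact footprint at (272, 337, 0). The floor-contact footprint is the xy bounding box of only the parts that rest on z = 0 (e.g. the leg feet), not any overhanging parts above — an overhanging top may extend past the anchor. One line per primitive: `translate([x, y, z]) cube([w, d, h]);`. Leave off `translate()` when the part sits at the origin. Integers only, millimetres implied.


translate([272, 337, 0]) cube([3127, 1159, 91]);


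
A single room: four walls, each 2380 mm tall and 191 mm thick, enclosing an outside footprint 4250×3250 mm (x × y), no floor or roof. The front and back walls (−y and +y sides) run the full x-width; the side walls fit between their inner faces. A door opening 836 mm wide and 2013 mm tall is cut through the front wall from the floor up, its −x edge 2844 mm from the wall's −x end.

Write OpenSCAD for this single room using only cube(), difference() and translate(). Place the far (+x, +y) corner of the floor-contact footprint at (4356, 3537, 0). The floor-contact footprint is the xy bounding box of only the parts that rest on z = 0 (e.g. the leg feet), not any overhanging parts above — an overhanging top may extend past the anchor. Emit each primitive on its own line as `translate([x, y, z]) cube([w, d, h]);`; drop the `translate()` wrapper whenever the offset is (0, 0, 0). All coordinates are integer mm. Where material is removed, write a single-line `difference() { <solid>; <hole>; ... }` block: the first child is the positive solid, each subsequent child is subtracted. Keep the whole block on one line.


difference() { translate([106, 287, 0]) cube([4250, 191, 2380]); translate([2950, 287, 0]) cube([836, 191, 2013]); }
translate([106, 3346, 0]) cube([4250, 191, 2380]);
translate([106, 478, 0]) cube([191, 2868, 2380]);
translate([4165, 478, 0]) cube([191, 2868, 2380]);


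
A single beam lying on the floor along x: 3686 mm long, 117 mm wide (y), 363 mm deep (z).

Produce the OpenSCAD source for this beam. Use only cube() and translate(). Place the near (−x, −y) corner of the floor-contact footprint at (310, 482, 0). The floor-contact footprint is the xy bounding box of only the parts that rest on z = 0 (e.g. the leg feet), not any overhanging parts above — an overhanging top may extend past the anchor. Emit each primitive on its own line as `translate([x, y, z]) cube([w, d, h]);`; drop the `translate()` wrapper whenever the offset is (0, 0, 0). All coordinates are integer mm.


translate([310, 482, 0]) cube([3686, 117, 363]);


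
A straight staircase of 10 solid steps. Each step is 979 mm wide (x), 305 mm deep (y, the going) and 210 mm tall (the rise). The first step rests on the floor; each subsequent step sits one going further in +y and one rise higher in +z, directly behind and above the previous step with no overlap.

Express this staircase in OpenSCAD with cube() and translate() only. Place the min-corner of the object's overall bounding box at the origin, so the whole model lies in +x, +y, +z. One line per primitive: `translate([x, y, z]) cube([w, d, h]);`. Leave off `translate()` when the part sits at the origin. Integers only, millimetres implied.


cube([979, 305, 210]);
translate([0, 305, 210]) cube([979, 305, 210]);
translate([0, 610, 420]) cube([979, 305, 210]);
translate([0, 915, 630]) cube([979, 305, 210]);
translate([0, 1220, 840]) cube([979, 305, 210]);
translate([0, 1525, 1050]) cube([979, 305, 210]);
translate([0, 1830, 1260]) cube([979, 305, 210]);
translate([0, 2135, 1470]) cube([979, 305, 210]);
translate([0, 2440, 1680]) cube([979, 305, 210]);
translate([0, 2745, 1890]) cube([979, 305, 210]);


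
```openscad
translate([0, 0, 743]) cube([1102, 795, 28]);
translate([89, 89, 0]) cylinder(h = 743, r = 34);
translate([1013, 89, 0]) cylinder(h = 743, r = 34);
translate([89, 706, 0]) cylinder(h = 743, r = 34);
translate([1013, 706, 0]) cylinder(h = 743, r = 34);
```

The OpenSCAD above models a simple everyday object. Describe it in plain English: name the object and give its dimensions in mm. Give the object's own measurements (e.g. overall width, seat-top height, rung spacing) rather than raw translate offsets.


A rectangular dining table. The top is 1102×795×28 mm with its upper surface at z = 771 mm. It stands on four round legs of 68 mm diameter, each leg's bounding box inset 55 mm from the nearest pair of top edges, running from the floor to the underside of the top.


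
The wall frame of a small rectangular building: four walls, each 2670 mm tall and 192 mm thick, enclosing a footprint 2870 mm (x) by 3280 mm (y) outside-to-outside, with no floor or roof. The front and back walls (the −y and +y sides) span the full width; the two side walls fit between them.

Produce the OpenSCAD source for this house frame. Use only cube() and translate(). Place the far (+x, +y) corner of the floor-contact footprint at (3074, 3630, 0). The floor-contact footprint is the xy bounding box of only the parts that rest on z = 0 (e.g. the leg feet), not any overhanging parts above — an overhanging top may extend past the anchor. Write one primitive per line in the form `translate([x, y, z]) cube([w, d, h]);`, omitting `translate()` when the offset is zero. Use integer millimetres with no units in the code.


translate([204, 350, 0]) cube([2870, 192, 2670]);
translate([204, 3438, 0]) cube([2870, 192, 2670]);
translate([204, 542, 0]) cube([192, 2896, 2670]);
translate([2882, 542, 0]) cube([192, 2896, 2670]);


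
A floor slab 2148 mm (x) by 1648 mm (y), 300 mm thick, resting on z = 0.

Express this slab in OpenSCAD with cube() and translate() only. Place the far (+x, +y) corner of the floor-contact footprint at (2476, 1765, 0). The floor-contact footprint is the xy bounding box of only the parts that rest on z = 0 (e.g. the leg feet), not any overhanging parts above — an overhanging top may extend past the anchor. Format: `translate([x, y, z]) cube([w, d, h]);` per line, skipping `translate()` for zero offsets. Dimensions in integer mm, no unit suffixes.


translate([328, 117, 0]) cube([2148, 1648, 300]);


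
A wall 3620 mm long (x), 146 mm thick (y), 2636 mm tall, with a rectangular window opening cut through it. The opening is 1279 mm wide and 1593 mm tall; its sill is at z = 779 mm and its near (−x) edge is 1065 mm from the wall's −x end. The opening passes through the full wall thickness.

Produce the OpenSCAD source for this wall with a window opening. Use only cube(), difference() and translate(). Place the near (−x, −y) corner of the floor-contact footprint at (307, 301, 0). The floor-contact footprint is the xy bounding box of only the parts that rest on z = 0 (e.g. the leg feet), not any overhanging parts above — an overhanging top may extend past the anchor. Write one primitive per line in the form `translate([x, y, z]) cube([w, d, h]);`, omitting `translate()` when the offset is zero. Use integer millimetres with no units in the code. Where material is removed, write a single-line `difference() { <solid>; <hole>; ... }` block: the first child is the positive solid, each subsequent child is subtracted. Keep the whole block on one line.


difference() { translate([307, 301, 0]) cube([3620, 146, 2636]); translate([1372, 301, 779]) cube([1279, 146, 1593]); }


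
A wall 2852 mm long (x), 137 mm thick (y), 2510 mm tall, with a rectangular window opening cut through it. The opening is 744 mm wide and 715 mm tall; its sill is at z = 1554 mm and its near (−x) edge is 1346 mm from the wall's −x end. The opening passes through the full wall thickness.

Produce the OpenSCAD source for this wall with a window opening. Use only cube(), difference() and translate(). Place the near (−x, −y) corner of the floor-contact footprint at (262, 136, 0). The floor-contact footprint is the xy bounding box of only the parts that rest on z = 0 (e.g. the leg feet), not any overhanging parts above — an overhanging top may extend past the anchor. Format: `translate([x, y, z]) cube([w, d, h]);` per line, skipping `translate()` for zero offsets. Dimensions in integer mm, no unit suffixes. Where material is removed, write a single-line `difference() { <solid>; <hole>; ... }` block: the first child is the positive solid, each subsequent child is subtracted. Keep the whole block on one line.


difference() { translate([262, 136, 0]) cube([2852, 137, 2510]); translate([1608, 136, 1554]) cube([744, 137, 715]); }


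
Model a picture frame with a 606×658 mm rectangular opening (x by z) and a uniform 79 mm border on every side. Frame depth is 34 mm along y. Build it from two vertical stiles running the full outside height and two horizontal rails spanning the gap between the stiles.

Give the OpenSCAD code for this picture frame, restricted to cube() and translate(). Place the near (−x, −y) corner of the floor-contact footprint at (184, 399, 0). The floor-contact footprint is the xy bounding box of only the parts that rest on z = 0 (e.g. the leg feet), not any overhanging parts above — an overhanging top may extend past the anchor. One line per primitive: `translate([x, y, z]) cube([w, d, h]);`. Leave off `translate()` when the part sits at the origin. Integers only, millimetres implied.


translate([184, 399, 0]) cube([79, 34, 816]);
translate([869, 399, 0]) cube([79, 34, 816]);
translate([263, 399, 0]) cube([606, 34, 79]);
translate([263, 399, 737]) cube([606, 34, 79]);


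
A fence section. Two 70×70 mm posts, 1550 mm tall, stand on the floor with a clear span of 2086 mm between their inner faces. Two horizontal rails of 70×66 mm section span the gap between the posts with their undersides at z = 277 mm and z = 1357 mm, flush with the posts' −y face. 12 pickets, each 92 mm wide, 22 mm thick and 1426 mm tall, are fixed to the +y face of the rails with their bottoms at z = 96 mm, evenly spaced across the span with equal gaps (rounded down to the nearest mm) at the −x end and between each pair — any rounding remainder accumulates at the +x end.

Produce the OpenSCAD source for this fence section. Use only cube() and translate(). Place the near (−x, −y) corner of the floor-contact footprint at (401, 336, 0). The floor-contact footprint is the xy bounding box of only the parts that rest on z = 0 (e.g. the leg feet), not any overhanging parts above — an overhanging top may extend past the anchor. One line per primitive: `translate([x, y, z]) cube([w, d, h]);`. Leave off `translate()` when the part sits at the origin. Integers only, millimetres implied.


translate([401, 336, 0]) cube([70, 70, 1550]);
translate([2557, 336, 0]) cube([70, 70, 1550]);
translate([471, 336, 277]) cube([2086, 70, 66]);
translate([471, 336, 1357]) cube([2086, 70, 66]);
translate([546, 406, 96]) cube([92, 22, 1426]);
translate([713, 406, 96]) cube([92, 22, 1426]);
translate([880, 406, 96]) cube([92, 22, 1426]);
translate([1047, 406, 96]) cube([92, 22, 1426]);
translate([1214, 406, 96]) cube([92, 22, 1426]);
translate([1381, 406, 96]) cube([92, 22, 1426]);
translate([1548, 406, 96]) cube([92, 22, 1426]);
translate([1715, 406, 96]) cube([92, 22, 1426]);
translate([1882, 406, 96]) cube([92, 22, 1426]);
translate([2049, 406, 96]) cube([92, 22, 1426]);
translate([2216, 406, 96]) cube([92, 22, 1426]);
translate([2383, 406, 96]) cube([92, 22, 1426]);


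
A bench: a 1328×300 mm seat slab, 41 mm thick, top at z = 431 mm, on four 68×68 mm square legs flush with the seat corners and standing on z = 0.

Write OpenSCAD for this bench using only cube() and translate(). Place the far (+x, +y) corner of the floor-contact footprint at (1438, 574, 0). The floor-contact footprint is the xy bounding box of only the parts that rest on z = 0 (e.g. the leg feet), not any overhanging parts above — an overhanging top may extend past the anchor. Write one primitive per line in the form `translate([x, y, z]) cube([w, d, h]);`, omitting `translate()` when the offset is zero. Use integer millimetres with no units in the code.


translate([110, 274, 390]) cube([1328, 300, 41]);
translate([110, 274, 0]) cube([68, 68, 390]);
translate([110, 506, 0]) cube([68, 68, 390]);
translate([1370, 274, 0]) cube([68, 68, 390]);
translate([1370, 506, 0]) cube([68, 68, 390]);


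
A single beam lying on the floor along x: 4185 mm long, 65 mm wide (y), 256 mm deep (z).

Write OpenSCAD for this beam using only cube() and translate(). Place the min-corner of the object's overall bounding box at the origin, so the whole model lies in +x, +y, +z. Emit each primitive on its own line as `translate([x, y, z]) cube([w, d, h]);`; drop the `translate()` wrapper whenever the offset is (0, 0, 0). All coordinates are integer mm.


cube([4185, 65, 256]);


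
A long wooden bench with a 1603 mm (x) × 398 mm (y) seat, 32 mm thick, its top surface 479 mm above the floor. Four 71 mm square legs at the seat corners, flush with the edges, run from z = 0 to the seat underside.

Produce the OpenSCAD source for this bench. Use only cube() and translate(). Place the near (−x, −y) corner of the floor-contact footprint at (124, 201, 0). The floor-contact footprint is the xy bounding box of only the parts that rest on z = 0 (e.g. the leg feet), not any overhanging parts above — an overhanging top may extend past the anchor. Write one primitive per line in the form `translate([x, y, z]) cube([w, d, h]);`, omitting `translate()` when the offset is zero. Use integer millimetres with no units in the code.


translate([124, 201, 447]) cube([1603, 398, 32]);
translate([124, 201, 0]) cube([71, 71, 447]);
translate([124, 528, 0]) cube([71, 71, 447]);
translate([1656, 201, 0]) cube([71, 71, 447]);
translate([1656, 528, 0]) cube([71, 71, 447]);


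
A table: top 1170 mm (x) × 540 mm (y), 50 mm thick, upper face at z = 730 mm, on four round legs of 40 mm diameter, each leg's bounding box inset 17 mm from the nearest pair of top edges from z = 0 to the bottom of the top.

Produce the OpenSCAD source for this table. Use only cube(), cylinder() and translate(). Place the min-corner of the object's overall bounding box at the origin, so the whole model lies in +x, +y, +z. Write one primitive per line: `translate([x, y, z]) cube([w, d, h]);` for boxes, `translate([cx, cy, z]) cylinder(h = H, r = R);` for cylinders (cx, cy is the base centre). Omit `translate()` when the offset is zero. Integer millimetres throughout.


// leg_h = 730 - 50 = 680
translate([0, 0, 680]) cube([1170, 540, 50]);
translate([37, 37, 0]) cylinder(h = 680, r = 20);
translate([1133, 37, 0]) cylinder(h = 680, r = 20);
translate([37, 503, 0]) cylinder(h = 680, r = 20);
translate([1133, 503, 0]) cylinder(h = 680, r = 20);


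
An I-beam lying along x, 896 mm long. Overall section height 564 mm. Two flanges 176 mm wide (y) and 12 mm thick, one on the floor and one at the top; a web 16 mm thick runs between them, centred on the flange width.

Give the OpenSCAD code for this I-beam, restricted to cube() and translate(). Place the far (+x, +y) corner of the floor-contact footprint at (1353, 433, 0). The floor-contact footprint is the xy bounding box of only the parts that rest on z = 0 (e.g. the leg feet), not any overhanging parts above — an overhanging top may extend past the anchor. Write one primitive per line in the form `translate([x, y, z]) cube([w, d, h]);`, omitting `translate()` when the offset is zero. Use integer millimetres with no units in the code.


translate([457, 257, 0]) cube([896, 176, 12]);
translate([457, 337, 12]) cube([896, 16, 540]);
translate([457, 257, 552]) cube([896, 176, 12]);


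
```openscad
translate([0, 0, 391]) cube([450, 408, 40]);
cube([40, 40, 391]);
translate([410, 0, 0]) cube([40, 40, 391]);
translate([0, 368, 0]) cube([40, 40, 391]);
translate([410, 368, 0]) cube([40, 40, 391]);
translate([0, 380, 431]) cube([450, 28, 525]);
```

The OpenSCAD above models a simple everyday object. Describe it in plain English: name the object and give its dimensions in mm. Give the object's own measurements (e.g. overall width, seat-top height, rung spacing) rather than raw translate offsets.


A chair. The seat is a 450×408×40 mm slab with its top at z = 431 mm, on four 40×40 mm corner legs (flush with the seat edges, standing on z = 0). A flat backrest 28 mm thick, 525 mm tall, spans the full seat width and rises from the seat top along its +y edge, rear face flush with the rear of the seat.


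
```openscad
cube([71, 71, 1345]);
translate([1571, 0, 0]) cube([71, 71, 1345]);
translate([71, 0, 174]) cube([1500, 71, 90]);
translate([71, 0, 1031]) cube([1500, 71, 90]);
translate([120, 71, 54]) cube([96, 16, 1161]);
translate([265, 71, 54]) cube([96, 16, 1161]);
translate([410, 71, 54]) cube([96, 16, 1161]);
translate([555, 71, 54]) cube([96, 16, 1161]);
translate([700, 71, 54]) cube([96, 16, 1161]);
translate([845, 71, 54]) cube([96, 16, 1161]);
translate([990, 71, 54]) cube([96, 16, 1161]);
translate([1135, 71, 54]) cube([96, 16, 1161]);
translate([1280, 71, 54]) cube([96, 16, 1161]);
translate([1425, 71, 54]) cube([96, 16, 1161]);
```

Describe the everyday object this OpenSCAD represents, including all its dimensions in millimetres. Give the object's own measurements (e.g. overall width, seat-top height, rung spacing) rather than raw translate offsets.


A fence section. Two 71×71 mm posts, 1345 mm tall, stand on the floor with a clear span of 1500 mm between their inner faces. Two horizontal rails of 71×90 mm section span the gap between the posts with their undersides at z = 174 mm and z = 1031 mm, flush with the posts' −y face. 10 pickets, each 96 mm wide, 16 mm thick and 1161 mm tall, are fixed to the +y face of the rails with their bottoms at z = 54 mm, spaced across the span with a 49 mm gap after the −x post and between neighbouring pickets, with 50 mm left before the +x post.


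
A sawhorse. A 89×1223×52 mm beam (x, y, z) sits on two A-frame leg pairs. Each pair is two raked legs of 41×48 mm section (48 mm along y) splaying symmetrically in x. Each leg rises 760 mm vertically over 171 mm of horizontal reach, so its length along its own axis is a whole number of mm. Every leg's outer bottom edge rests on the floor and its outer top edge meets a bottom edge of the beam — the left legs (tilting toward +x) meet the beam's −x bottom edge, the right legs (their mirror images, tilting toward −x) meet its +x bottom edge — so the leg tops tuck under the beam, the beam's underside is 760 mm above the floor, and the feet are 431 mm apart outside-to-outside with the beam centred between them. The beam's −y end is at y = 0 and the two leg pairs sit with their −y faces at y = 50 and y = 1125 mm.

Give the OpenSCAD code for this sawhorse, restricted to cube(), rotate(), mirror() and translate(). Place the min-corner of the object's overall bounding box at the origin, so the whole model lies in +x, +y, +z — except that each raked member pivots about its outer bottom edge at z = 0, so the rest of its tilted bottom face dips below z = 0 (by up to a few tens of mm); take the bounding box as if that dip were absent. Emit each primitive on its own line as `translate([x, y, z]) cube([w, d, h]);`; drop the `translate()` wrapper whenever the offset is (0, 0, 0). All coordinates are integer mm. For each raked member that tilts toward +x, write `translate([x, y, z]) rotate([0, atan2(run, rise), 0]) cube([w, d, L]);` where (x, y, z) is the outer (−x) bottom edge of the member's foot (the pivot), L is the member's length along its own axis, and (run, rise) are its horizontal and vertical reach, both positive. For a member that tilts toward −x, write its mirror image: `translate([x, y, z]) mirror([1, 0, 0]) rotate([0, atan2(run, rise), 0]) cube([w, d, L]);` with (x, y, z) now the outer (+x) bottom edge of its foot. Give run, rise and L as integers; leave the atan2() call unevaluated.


translate([171, 0, 760]) cube([89, 1223, 52]);
translate([0, 50, 0]) rotate([0, atan2(171, 760), 0]) cube([41, 48, 779]);
translate([431, 50, 0]) mirror([1, 0, 0]) rotate([0, atan2(171, 760), 0]) cube([41, 48, 779]);
translate([0, 1125, 0]) rotate([0, atan2(171, 760), 0]) cube([41, 48, 779]);
translate([431, 1125, 0]) mirror([1, 0, 0]) rotate([0, atan2(171, 760), 0]) cube([41, 48, 779]);
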